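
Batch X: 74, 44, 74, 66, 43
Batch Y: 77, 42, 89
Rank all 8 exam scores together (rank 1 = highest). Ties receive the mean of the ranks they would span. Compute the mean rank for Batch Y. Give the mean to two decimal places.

Sorted (descending): 89, 77, 74, 74, 66, 44, 43, 42
The 2 values of 74 occupy positions 3–4 → average rank (3+4)/2 = 3.5.
Batch Y values → pooled ranks: 77→2, 42→8, 89→1
Mean rank = (2 + 8 + 1) / 3 = 3.67

3.67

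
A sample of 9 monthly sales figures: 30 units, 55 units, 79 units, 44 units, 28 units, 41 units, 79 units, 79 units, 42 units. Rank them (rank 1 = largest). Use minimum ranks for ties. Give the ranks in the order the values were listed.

8, 4, 1, 5, 9, 7, 1, 1, 6

Sorted (descending): 79, 79, 79, 55, 44, 42, 41, 30, 28
The 3 values of 79 occupy positions 1–3 → each gets rank 1.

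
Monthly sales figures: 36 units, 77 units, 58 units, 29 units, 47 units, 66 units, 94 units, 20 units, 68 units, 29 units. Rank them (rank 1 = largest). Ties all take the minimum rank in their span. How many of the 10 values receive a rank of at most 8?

Sorted (descending): 94, 77, 68, 66, 58, 47, 36, 29, 29, 20
The 2 values of 29 occupy positions 8–9 → each gets rank 8.
Ranks ≤ 8: {1, 2, 3, 4, 5, 6, 7, 8, 8} → 9 values.

9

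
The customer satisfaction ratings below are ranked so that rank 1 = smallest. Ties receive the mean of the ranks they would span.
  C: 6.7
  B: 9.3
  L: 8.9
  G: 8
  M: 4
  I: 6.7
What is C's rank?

Sorted (ascending): 4, 6.7, 6.7, 8, 8.9, 9.3
The 2 values of 6.7 occupy positions 2–3 → average rank (2+3)/2 = 2.5.
C has value 6.7 → rank 2.5.

2.5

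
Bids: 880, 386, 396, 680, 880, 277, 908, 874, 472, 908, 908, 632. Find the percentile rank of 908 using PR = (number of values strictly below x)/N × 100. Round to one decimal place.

75.0

N = 12.
Strictly below 908: 9. Equal to 908: 3.
PR = 9/12 × 100 = 75.0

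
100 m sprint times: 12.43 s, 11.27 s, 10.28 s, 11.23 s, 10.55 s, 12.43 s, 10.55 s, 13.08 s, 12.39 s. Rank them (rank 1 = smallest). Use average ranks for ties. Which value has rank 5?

11.27

Sorted (ascending): 10.28, 10.55, 10.55, 11.23, 11.27, 12.39, 12.43, 12.43, 13.08
The 2 values of 10.55 occupy positions 2–3 → average rank (2+3)/2 = 2.5.
The 2 values of 12.43 occupy positions 7–8 → average rank (7+8)/2 = 7.5.
Rank 5 → value 11.27.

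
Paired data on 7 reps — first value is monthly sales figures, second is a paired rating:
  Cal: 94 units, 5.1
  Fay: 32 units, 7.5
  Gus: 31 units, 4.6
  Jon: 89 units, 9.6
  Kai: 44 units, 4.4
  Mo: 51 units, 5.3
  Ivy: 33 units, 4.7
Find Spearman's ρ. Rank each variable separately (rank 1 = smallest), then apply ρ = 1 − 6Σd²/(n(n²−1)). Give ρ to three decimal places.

Ranks of variable 1: 7, 2, 1, 6, 4, 5, 3
Ranks of variable 2: 4, 6, 2, 7, 1, 5, 3
d = r₁ − r₂: 3, -4, -1, -1, 3, 0, 0
d²: 9, 16, 1, 1, 9, 0, 0; Σd² = 36
ρ = 1 − 6·36/(7·48) = 1 − 216/336 = 0.357

0.357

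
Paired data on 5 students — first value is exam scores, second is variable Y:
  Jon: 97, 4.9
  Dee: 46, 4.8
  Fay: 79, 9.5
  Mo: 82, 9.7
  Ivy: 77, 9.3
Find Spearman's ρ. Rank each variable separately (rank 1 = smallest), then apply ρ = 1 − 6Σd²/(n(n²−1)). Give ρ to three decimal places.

0.400

Ranks of variable 1: 5, 1, 3, 4, 2
Ranks of variable 2: 2, 1, 4, 5, 3
d = r₁ − r₂: 3, 0, -1, -1, -1
d²: 9, 0, 1, 1, 1; Σd² = 12
ρ = 1 − 6·12/(5·24) = 1 − 72/120 = 0.400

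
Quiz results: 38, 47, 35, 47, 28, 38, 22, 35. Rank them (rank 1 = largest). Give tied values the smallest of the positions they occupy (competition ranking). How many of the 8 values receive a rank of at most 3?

4

Sorted (descending): 47, 47, 38, 38, 35, 35, 28, 22
The 2 values of 47 occupy positions 1–2 → each gets rank 1.
The 2 values of 38 occupy positions 3–4 → each gets rank 3.
The 2 values of 35 occupy positions 5–6 → each gets rank 5.
Ranks ≤ 3: {1, 1, 3, 3} → 4 values.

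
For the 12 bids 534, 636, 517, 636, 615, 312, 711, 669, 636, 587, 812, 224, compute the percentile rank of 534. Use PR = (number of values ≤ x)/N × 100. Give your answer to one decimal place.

N = 12.
Strictly below 534: 3. Equal to 534: 1.
PR = 4/12 × 100 = 33.3

33.3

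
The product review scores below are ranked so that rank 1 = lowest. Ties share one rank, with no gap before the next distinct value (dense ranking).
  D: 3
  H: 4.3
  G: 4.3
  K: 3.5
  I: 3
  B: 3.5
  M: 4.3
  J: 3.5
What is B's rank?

Sorted (ascending): 3, 3, 3.5, 3.5, 3.5, 4.3, 4.3, 4.3
The 2 values of 3 share dense rank 1.
The 3 values of 3.5 share dense rank 2.
The 3 values of 4.3 share dense rank 3.
B has value 3.5 → rank 2.

2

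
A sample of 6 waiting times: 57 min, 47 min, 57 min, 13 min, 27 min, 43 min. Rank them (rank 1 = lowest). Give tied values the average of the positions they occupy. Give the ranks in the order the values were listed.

5.5, 4, 5.5, 1, 2, 3

Sorted (ascending): 13, 27, 43, 47, 57, 57
The 2 values of 57 occupy positions 5–6 → average rank (5+6)/2 = 5.5.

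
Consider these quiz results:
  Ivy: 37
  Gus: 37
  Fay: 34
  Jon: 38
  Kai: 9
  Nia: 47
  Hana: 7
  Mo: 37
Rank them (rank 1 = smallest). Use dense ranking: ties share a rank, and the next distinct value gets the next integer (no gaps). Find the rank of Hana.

1

Sorted (ascending): 7, 9, 34, 37, 37, 37, 38, 47
The 3 values of 37 share dense rank 4.
Remaining distinct values take the next consecutive integers.
Hana has value 7 → rank 1.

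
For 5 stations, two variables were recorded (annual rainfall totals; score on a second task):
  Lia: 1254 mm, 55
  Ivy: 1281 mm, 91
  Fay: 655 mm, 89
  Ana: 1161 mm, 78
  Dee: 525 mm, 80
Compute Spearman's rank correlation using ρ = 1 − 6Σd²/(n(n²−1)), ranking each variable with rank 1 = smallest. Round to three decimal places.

Ranks of variable 1: 4, 5, 2, 3, 1
Ranks of variable 2: 1, 5, 4, 2, 3
d = r₁ − r₂: 3, 0, -2, 1, -2
d²: 9, 0, 4, 1, 4; Σd² = 18
ρ = 1 − 6·18/(5·24) = 1 − 108/120 = 0.100

0.100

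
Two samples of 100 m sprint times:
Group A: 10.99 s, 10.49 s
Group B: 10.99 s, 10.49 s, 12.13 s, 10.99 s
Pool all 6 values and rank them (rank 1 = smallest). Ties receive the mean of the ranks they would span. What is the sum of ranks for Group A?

5.5

Sorted (ascending): 10.49, 10.49, 10.99, 10.99, 10.99, 12.13
The 2 values of 10.49 occupy positions 1–2 → average rank (1+2)/2 = 1.5.
The 3 values of 10.99 occupy positions 3–5 → average rank 4.
Group A values → pooled ranks: 10.99→4, 10.49→1.5
Rank sum = 4 + 1.5 = 5.5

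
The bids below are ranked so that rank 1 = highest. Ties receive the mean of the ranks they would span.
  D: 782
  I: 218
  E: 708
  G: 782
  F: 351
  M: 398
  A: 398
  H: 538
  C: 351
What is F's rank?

7.5

Sorted (descending): 782, 782, 708, 538, 398, 398, 351, 351, 218
The 2 values of 782 occupy positions 1–2 → average rank (1+2)/2 = 1.5.
The 2 values of 398 occupy positions 5–6 → average rank (5+6)/2 = 5.5.
The 2 values of 351 occupy positions 7–8 → average rank (7+8)/2 = 7.5.
F has value 351 → rank 7.5.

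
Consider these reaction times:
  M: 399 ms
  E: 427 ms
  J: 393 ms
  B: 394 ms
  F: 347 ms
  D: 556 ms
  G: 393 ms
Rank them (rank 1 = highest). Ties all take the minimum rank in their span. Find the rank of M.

3

Sorted (descending): 556, 427, 399, 394, 393, 393, 347
The 2 values of 393 occupy positions 5–6 → each gets rank 5.
M has value 399 ms → rank 3.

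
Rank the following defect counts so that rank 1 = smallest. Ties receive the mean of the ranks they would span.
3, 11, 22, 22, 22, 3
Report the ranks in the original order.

1.5, 3, 5, 5, 5, 1.5

Sorted (ascending): 3, 3, 11, 22, 22, 22
The 2 values of 3 occupy positions 1–2 → average rank (1+2)/2 = 1.5.
The 3 values of 22 occupy positions 4–6 → average rank 5.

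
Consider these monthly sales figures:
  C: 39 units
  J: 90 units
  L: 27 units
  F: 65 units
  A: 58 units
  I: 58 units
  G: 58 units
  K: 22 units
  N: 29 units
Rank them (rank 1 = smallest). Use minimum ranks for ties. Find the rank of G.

5

Sorted (ascending): 22, 27, 29, 39, 58, 58, 58, 65, 90
The 3 values of 58 occupy positions 5–7 → each gets rank 5.
G has value 58 units → rank 5.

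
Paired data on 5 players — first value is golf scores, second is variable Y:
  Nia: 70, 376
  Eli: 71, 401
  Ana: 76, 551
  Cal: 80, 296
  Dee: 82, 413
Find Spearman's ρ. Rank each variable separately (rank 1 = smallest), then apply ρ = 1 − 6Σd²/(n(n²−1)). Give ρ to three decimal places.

Ranks of variable 1: 1, 2, 3, 4, 5
Ranks of variable 2: 2, 3, 5, 1, 4
d = r₁ − r₂: -1, -1, -2, 3, 1
d²: 1, 1, 4, 9, 1; Σd² = 16
ρ = 1 − 6·16/(5·24) = 1 − 96/120 = 0.200

0.200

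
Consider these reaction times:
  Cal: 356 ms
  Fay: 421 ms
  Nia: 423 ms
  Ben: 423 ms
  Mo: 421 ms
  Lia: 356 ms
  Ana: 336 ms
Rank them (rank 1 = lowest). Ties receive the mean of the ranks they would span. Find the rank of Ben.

6.5

Sorted (ascending): 336, 356, 356, 421, 421, 423, 423
The 2 values of 356 occupy positions 2–3 → average rank (2+3)/2 = 2.5.
The 2 values of 421 occupy positions 4–5 → average rank (4+5)/2 = 4.5.
The 2 values of 423 occupy positions 6–7 → average rank (6+7)/2 = 6.5.
Ben has value 423 ms → rank 6.5.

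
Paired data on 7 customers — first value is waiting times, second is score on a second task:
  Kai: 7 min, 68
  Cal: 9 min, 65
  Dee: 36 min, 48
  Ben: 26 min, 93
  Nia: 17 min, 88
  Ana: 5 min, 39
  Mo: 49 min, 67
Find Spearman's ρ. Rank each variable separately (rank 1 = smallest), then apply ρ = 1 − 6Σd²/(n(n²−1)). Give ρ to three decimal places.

0.250

Ranks of variable 1: 2, 3, 6, 5, 4, 1, 7
Ranks of variable 2: 5, 3, 2, 7, 6, 1, 4
d = r₁ − r₂: -3, 0, 4, -2, -2, 0, 3
d²: 9, 0, 16, 4, 4, 0, 9; Σd² = 42
ρ = 1 − 6·42/(7·48) = 1 − 252/336 = 0.250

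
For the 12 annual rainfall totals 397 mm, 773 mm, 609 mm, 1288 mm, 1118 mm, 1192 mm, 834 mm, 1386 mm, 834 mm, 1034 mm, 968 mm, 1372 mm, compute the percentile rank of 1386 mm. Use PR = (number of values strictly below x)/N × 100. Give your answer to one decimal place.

91.7

N = 12.
Strictly below 1386: 11. Equal to 1386: 1.
PR = 11/12 × 100 = 91.7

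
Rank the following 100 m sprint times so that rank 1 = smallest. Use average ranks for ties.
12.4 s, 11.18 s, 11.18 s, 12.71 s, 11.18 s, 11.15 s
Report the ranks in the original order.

5, 3, 3, 6, 3, 1

Sorted (ascending): 11.15, 11.18, 11.18, 11.18, 12.4, 12.71
The 3 values of 11.18 occupy positions 2–4 → average rank 3.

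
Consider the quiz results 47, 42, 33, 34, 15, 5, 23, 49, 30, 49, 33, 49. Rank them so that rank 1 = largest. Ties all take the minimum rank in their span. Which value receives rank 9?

Sorted (descending): 49, 49, 49, 47, 42, 34, 33, 33, 30, 23, 15, 5
The 3 values of 49 occupy positions 1–3 → each gets rank 1.
The 2 values of 33 occupy positions 7–8 → each gets rank 7.
Rank 9 → value 30.

30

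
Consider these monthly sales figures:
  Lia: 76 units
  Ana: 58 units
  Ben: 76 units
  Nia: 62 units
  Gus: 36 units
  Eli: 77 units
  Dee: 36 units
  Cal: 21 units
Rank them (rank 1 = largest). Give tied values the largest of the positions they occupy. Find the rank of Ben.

Sorted (descending): 77, 76, 76, 62, 58, 36, 36, 21
The 2 values of 76 occupy positions 2–3 → each gets rank 3.
The 2 values of 36 occupy positions 6–7 → each gets rank 7.
Ben has value 76 units → rank 3.

3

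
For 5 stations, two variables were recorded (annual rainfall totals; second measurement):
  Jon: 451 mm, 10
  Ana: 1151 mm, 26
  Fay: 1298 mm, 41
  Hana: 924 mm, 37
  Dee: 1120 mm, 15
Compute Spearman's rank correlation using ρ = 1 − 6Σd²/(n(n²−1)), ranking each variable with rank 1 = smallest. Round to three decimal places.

0.700

Ranks of variable 1: 1, 4, 5, 2, 3
Ranks of variable 2: 1, 3, 5, 4, 2
d = r₁ − r₂: 0, 1, 0, -2, 1
d²: 0, 1, 0, 4, 1; Σd² = 6
ρ = 1 − 6·6/(5·24) = 1 − 36/120 = 0.700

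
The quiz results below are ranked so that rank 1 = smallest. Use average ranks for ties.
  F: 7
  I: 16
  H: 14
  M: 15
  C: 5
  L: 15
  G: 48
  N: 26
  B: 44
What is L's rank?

4.5

Sorted (ascending): 5, 7, 14, 15, 15, 16, 26, 44, 48
The 2 values of 15 occupy positions 4–5 → average rank (4+5)/2 = 4.5.
L has value 15 → rank 4.5.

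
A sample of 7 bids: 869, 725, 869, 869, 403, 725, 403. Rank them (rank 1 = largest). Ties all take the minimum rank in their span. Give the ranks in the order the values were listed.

1, 4, 1, 1, 6, 4, 6

Sorted (descending): 869, 869, 869, 725, 725, 403, 403
The 3 values of 869 occupy positions 1–3 → each gets rank 1.
The 2 values of 725 occupy positions 4–5 → each gets rank 4.
The 2 values of 403 occupy positions 6–7 → each gets rank 6.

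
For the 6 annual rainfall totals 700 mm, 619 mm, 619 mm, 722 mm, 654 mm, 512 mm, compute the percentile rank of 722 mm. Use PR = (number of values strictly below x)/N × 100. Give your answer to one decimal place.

N = 6.
Strictly below 722: 5. Equal to 722: 1.
PR = 5/6 × 100 = 83.3

83.3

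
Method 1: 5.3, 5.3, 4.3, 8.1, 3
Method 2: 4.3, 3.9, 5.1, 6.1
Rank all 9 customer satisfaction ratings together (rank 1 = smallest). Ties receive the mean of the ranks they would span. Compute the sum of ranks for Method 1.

26.5

Sorted (ascending): 3, 3.9, 4.3, 4.3, 5.1, 5.3, 5.3, 6.1, 8.1
The 2 values of 4.3 occupy positions 3–4 → average rank (3+4)/2 = 3.5.
The 2 values of 5.3 occupy positions 6–7 → average rank (6+7)/2 = 6.5.
Method 1 values → pooled ranks: 5.3→6.5, 5.3→6.5, 4.3→3.5, 8.1→9, 3→1
Rank sum = 6.5 + 6.5 + 3.5 + 9 + 1 = 26.5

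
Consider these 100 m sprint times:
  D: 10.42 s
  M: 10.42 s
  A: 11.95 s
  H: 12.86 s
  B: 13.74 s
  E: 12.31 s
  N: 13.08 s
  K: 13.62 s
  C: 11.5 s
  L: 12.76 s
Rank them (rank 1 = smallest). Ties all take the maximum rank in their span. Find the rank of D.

Sorted (ascending): 10.42, 10.42, 11.5, 11.95, 12.31, 12.76, 12.86, 13.08, 13.62, 13.74
The 2 values of 10.42 occupy positions 1–2 → each gets rank 2.
D has value 10.42 s → rank 2.

2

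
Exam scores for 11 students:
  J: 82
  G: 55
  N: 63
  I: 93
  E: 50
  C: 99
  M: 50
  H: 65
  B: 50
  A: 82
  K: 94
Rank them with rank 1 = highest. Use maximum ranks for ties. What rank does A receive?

5

Sorted (descending): 99, 94, 93, 82, 82, 65, 63, 55, 50, 50, 50
The 2 values of 82 occupy positions 4–5 → each gets rank 5.
The 3 values of 50 occupy positions 9–11 → each gets rank 11.
A has value 82 → rank 5.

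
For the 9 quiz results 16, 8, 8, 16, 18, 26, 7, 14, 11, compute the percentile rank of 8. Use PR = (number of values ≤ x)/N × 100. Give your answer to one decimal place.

33.3

N = 9.
Strictly below 8: 1. Equal to 8: 2.
PR = 3/9 × 100 = 33.3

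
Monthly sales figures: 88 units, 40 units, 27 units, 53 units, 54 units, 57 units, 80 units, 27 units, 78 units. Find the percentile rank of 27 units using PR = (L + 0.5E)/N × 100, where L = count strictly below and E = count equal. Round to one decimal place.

N = 9.
Strictly below 27: 0. Equal to 27: 2.
PR = (0 + 0.5·2)/9 × 100 = 11.1

11.1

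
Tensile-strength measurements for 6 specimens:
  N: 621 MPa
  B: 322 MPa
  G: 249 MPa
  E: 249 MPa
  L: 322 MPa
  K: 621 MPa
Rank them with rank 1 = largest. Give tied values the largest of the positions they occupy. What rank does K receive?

2

Sorted (descending): 621, 621, 322, 322, 249, 249
The 2 values of 621 occupy positions 1–2 → each gets rank 2.
The 2 values of 322 occupy positions 3–4 → each gets rank 4.
The 2 values of 249 occupy positions 5–6 → each gets rank 6.
K has value 621 MPa → rank 2.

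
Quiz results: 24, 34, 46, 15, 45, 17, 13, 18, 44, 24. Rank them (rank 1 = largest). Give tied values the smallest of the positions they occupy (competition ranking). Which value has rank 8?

17

Sorted (descending): 46, 45, 44, 34, 24, 24, 18, 17, 15, 13
The 2 values of 24 occupy positions 5–6 → each gets rank 5.
Rank 8 → value 17.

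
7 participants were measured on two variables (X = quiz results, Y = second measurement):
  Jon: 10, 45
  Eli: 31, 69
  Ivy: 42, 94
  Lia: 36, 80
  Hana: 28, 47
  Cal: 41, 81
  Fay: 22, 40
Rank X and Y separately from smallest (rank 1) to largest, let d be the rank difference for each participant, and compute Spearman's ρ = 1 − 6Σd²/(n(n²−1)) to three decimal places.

0.964

Ranks of variable 1: 1, 4, 7, 5, 3, 6, 2
Ranks of variable 2: 2, 4, 7, 5, 3, 6, 1
d = r₁ − r₂: -1, 0, 0, 0, 0, 0, 1
d²: 1, 0, 0, 0, 0, 0, 1; Σd² = 2
ρ = 1 − 6·2/(7·48) = 1 − 12/336 = 0.964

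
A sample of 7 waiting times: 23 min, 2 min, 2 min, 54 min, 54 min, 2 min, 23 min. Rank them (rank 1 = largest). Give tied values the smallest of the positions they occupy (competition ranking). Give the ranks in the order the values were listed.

Sorted (descending): 54, 54, 23, 23, 2, 2, 2
The 2 values of 54 occupy positions 1–2 → each gets rank 1.
The 2 values of 23 occupy positions 3–4 → each gets rank 3.
The 3 values of 2 occupy positions 5–7 → each gets rank 5.

3, 5, 5, 1, 1, 5, 3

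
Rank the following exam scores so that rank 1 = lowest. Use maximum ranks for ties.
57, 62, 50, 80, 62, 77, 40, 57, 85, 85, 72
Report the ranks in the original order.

Sorted (ascending): 40, 50, 57, 57, 62, 62, 72, 77, 80, 85, 85
The 2 values of 57 occupy positions 3–4 → each gets rank 4.
The 2 values of 62 occupy positions 5–6 → each gets rank 6.
The 2 values of 85 occupy positions 10–11 → each gets rank 11.

4, 6, 2, 9, 6, 8, 1, 4, 11, 11, 7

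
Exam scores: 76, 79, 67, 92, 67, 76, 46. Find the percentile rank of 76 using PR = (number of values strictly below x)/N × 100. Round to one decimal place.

N = 7.
Strictly below 76: 3. Equal to 76: 2.
PR = 3/7 × 100 = 42.9

42.9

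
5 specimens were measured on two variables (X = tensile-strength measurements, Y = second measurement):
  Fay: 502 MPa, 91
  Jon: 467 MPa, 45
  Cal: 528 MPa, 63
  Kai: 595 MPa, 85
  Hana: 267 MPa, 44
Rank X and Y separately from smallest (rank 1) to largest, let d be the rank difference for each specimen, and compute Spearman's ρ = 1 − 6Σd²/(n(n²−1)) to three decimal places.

0.700

Ranks of variable 1: 3, 2, 4, 5, 1
Ranks of variable 2: 5, 2, 3, 4, 1
d = r₁ − r₂: -2, 0, 1, 1, 0
d²: 4, 0, 1, 1, 0; Σd² = 6
ρ = 1 − 6·6/(5·24) = 1 − 36/120 = 0.700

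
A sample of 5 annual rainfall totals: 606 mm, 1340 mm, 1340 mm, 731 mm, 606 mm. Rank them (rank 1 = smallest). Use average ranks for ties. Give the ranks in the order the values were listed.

1.5, 4.5, 4.5, 3, 1.5

Sorted (ascending): 606, 606, 731, 1340, 1340
The 2 values of 606 occupy positions 1–2 → average rank (1+2)/2 = 1.5.
The 2 values of 1340 occupy positions 4–5 → average rank (4+5)/2 = 4.5.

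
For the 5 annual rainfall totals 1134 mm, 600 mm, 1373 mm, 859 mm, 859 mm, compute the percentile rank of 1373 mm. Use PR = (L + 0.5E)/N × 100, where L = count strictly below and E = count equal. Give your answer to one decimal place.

N = 5.
Strictly below 1373: 4. Equal to 1373: 1.
PR = (4 + 0.5·1)/5 × 100 = 90.0

90.0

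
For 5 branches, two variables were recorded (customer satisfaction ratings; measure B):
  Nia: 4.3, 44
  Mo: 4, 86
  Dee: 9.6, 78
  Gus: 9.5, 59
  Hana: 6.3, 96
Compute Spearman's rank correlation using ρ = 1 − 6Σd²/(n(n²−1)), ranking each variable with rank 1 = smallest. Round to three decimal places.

-0.100

Ranks of variable 1: 2, 1, 5, 4, 3
Ranks of variable 2: 1, 4, 3, 2, 5
d = r₁ − r₂: 1, -3, 2, 2, -2
d²: 1, 9, 4, 4, 4; Σd² = 22
ρ = 1 − 6·22/(5·24) = 1 − 132/120 = -0.100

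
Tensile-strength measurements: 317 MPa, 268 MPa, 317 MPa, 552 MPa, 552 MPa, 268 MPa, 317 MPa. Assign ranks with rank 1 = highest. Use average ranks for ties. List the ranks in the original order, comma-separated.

Sorted (descending): 552, 552, 317, 317, 317, 268, 268
The 2 values of 552 occupy positions 1–2 → average rank (1+2)/2 = 1.5.
The 3 values of 317 occupy positions 3–5 → average rank 4.
The 2 values of 268 occupy positions 6–7 → average rank (6+7)/2 = 6.5.

4, 6.5, 4, 1.5, 1.5, 6.5, 4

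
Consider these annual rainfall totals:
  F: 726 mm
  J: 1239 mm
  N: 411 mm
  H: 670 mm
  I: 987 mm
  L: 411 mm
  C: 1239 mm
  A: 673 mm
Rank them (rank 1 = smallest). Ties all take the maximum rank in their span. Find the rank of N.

2

Sorted (ascending): 411, 411, 670, 673, 726, 987, 1239, 1239
The 2 values of 411 occupy positions 1–2 → each gets rank 2.
The 2 values of 1239 occupy positions 7–8 → each gets rank 8.
N has value 411 mm → rank 2.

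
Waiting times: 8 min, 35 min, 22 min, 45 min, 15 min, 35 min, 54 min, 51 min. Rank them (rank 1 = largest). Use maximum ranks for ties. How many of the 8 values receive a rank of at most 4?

Sorted (descending): 54, 51, 45, 35, 35, 22, 15, 8
The 2 values of 35 occupy positions 4–5 → each gets rank 5.
Ranks ≤ 4: {1, 2, 3} → 3 values.

3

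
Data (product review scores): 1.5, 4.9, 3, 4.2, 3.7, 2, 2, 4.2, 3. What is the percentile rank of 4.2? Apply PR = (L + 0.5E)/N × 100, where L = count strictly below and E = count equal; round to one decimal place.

77.8

N = 9.
Strictly below 4.2: 6. Equal to 4.2: 2.
PR = (6 + 0.5·2)/9 × 100 = 77.8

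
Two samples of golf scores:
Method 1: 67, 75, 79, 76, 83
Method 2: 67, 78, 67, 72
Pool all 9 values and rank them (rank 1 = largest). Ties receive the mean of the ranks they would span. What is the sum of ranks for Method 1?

Sorted (descending): 83, 79, 78, 76, 75, 72, 67, 67, 67
The 3 values of 67 occupy positions 7–9 → average rank 8.
Method 1 values → pooled ranks: 67→8, 75→5, 79→2, 76→4, 83→1
Rank sum = 8 + 5 + 2 + 4 + 1 = 20

20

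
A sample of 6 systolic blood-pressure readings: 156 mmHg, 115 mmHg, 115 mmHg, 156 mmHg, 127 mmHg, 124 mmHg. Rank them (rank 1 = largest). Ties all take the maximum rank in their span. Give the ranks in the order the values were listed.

Sorted (descending): 156, 156, 127, 124, 115, 115
The 2 values of 156 occupy positions 1–2 → each gets rank 2.
The 2 values of 115 occupy positions 5–6 → each gets rank 6.

2, 6, 6, 2, 3, 4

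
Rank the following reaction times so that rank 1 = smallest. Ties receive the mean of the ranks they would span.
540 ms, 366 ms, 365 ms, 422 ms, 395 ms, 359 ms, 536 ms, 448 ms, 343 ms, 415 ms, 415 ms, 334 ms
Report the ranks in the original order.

12, 5, 4, 9, 6, 3, 11, 10, 2, 7.5, 7.5, 1

Sorted (ascending): 334, 343, 359, 365, 366, 395, 415, 415, 422, 448, 536, 540
The 2 values of 415 occupy positions 7–8 → average rank (7+8)/2 = 7.5.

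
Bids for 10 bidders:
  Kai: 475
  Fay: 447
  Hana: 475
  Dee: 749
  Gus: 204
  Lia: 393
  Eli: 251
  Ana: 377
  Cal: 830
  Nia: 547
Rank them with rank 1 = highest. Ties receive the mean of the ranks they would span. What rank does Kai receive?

Sorted (descending): 830, 749, 547, 475, 475, 447, 393, 377, 251, 204
The 2 values of 475 occupy positions 4–5 → average rank (4+5)/2 = 4.5.
Kai has value 475 → rank 4.5.

4.5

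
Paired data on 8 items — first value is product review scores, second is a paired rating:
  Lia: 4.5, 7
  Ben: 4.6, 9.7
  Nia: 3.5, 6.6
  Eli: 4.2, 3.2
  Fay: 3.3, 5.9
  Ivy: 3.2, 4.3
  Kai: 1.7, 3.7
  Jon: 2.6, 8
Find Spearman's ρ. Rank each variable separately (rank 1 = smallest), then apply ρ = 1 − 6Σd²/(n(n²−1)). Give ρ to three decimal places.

Ranks of variable 1: 7, 8, 5, 6, 4, 3, 1, 2
Ranks of variable 2: 6, 8, 5, 1, 4, 3, 2, 7
d = r₁ − r₂: 1, 0, 0, 5, 0, 0, -1, -5
d²: 1, 0, 0, 25, 0, 0, 1, 25; Σd² = 52
ρ = 1 − 6·52/(8·63) = 1 − 312/504 = 0.381

0.381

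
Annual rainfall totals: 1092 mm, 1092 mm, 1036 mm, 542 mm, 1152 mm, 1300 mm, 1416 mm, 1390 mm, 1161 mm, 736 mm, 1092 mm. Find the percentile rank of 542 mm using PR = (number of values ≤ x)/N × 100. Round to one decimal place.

N = 11.
Strictly below 542: 0. Equal to 542: 1.
PR = 1/11 × 100 = 9.1

9.1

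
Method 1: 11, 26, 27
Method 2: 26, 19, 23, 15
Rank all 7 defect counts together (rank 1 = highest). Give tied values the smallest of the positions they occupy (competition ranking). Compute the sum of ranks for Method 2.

Sorted (descending): 27, 26, 26, 23, 19, 15, 11
The 2 values of 26 occupy positions 2–3 → each gets rank 2.
Method 2 values → pooled ranks: 26→2, 19→5, 23→4, 15→6
Rank sum = 2 + 5 + 4 + 6 = 17

17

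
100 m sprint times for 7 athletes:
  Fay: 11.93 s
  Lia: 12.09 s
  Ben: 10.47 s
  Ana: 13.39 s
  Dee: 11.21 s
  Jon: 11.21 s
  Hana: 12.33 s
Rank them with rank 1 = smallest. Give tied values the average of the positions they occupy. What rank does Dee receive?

Sorted (ascending): 10.47, 11.21, 11.21, 11.93, 12.09, 12.33, 13.39
The 2 values of 11.21 occupy positions 2–3 → average rank (2+3)/2 = 2.5.
Dee has value 11.21 s → rank 2.5.

2.5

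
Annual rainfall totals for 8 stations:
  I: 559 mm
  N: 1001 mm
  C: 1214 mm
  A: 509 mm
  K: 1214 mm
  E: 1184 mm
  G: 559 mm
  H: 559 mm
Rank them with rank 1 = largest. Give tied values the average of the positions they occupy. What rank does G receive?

Sorted (descending): 1214, 1214, 1184, 1001, 559, 559, 559, 509
The 2 values of 1214 occupy positions 1–2 → average rank (1+2)/2 = 1.5.
The 3 values of 559 occupy positions 5–7 → average rank 6.
G has value 559 mm → rank 6.

6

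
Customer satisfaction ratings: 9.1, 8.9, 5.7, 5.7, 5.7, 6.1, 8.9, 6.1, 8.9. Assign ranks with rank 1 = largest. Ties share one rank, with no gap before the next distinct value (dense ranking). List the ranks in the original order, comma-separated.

1, 2, 4, 4, 4, 3, 2, 3, 2

Sorted (descending): 9.1, 8.9, 8.9, 8.9, 6.1, 6.1, 5.7, 5.7, 5.7
The 3 values of 8.9 share dense rank 2.
The 2 values of 6.1 share dense rank 3.
The 3 values of 5.7 share dense rank 4.
Remaining distinct values take the next consecutive integers.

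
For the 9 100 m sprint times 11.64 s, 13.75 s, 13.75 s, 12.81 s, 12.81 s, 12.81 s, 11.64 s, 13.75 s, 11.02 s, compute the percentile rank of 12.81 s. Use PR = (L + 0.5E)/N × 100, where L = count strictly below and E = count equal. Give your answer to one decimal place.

50.0

N = 9.
Strictly below 12.81: 3. Equal to 12.81: 3.
PR = (3 + 0.5·3)/9 × 100 = 50.0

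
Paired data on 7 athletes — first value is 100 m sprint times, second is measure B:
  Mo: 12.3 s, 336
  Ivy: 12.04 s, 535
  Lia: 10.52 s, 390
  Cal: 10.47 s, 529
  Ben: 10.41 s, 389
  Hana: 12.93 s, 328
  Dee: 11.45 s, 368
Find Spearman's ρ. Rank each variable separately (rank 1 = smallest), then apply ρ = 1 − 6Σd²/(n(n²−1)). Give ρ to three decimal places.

-0.536

Ranks of variable 1: 6, 5, 3, 2, 1, 7, 4
Ranks of variable 2: 2, 7, 5, 6, 4, 1, 3
d = r₁ − r₂: 4, -2, -2, -4, -3, 6, 1
d²: 16, 4, 4, 16, 9, 36, 1; Σd² = 86
ρ = 1 − 6·86/(7·48) = 1 − 516/336 = -0.536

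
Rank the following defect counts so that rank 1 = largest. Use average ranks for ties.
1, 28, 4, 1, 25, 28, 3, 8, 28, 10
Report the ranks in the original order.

Sorted (descending): 28, 28, 28, 25, 10, 8, 4, 3, 1, 1
The 3 values of 28 occupy positions 1–3 → average rank 2.
The 2 values of 1 occupy positions 9–10 → average rank (9+10)/2 = 9.5.

9.5, 2, 7, 9.5, 4, 2, 8, 6, 2, 5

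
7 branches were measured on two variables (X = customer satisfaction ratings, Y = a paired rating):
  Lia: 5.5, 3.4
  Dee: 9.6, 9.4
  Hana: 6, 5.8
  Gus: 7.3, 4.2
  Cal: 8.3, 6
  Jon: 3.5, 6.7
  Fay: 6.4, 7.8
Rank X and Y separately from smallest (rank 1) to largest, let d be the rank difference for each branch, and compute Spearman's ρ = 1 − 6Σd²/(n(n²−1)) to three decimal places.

Ranks of variable 1: 2, 7, 3, 5, 6, 1, 4
Ranks of variable 2: 1, 7, 3, 2, 4, 5, 6
d = r₁ − r₂: 1, 0, 0, 3, 2, -4, -2
d²: 1, 0, 0, 9, 4, 16, 4; Σd² = 34
ρ = 1 − 6·34/(7·48) = 1 − 204/336 = 0.393

0.393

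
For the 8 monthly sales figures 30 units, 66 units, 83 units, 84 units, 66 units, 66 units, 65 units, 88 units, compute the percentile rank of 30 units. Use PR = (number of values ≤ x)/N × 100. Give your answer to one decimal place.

12.5

N = 8.
Strictly below 30: 0. Equal to 30: 1.
PR = 1/8 × 100 = 12.5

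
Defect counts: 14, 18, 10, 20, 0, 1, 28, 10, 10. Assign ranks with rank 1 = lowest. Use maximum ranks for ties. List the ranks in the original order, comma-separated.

6, 7, 5, 8, 1, 2, 9, 5, 5

Sorted (ascending): 0, 1, 10, 10, 10, 14, 18, 20, 28
The 3 values of 10 occupy positions 3–5 → each gets rank 5.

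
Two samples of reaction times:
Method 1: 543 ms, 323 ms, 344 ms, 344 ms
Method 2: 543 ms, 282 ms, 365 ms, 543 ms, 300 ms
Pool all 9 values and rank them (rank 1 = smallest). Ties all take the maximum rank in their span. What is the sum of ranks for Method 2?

Sorted (ascending): 282, 300, 323, 344, 344, 365, 543, 543, 543
The 2 values of 344 occupy positions 4–5 → each gets rank 5.
The 3 values of 543 occupy positions 7–9 → each gets rank 9.
Method 2 values → pooled ranks: 543→9, 282→1, 365→6, 543→9, 300→2
Rank sum = 9 + 1 + 6 + 9 + 2 = 27

27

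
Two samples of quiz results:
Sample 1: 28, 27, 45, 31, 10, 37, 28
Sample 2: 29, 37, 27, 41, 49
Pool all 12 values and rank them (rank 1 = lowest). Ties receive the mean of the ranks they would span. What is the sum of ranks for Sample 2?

Sorted (ascending): 10, 27, 27, 28, 28, 29, 31, 37, 37, 41, 45, 49
The 2 values of 27 occupy positions 2–3 → average rank (2+3)/2 = 2.5.
The 2 values of 28 occupy positions 4–5 → average rank (4+5)/2 = 4.5.
The 2 values of 37 occupy positions 8–9 → average rank (8+9)/2 = 8.5.
Sample 2 values → pooled ranks: 29→6, 37→8.5, 27→2.5, 41→10, 49→12
Rank sum = 6 + 8.5 + 2.5 + 10 + 12 = 39

39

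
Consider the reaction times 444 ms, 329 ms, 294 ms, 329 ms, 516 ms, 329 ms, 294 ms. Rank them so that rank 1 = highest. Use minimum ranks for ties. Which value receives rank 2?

Sorted (descending): 516, 444, 329, 329, 329, 294, 294
The 3 values of 329 occupy positions 3–5 → each gets rank 3.
The 2 values of 294 occupy positions 6–7 → each gets rank 6.
Rank 2 → value 444.

444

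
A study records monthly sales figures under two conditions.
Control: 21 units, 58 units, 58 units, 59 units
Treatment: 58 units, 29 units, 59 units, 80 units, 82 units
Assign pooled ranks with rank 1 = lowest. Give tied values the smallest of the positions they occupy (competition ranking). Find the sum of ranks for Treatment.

Sorted (ascending): 21, 29, 58, 58, 58, 59, 59, 80, 82
The 3 values of 58 occupy positions 3–5 → each gets rank 3.
The 2 values of 59 occupy positions 6–7 → each gets rank 6.
Treatment values → pooled ranks: 58→3, 29→2, 59→6, 80→8, 82→9
Rank sum = 3 + 2 + 6 + 8 + 9 = 28

28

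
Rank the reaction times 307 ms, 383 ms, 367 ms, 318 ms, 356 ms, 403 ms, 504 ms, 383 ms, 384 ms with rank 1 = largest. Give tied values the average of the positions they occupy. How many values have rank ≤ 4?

3

Sorted (descending): 504, 403, 384, 383, 383, 367, 356, 318, 307
The 2 values of 383 occupy positions 4–5 → average rank (4+5)/2 = 4.5.
Ranks ≤ 4: {1, 2, 3} → 3 values.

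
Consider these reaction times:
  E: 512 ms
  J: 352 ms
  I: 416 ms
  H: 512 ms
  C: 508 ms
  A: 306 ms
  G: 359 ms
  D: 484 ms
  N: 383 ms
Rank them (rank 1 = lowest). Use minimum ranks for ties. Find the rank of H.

8

Sorted (ascending): 306, 352, 359, 383, 416, 484, 508, 512, 512
The 2 values of 512 occupy positions 8–9 → each gets rank 8.
H has value 512 ms → rank 8.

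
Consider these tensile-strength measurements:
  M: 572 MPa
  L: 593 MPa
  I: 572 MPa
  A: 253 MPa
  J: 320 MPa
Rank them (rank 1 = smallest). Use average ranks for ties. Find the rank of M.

Sorted (ascending): 253, 320, 572, 572, 593
The 2 values of 572 occupy positions 3–4 → average rank (3+4)/2 = 3.5.
M has value 572 MPa → rank 3.5.

3.5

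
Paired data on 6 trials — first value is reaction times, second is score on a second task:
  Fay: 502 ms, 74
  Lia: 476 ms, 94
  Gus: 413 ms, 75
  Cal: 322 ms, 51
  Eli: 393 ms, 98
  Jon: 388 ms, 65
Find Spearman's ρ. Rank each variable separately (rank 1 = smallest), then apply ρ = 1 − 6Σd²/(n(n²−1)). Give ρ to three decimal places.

Ranks of variable 1: 6, 5, 4, 1, 3, 2
Ranks of variable 2: 3, 5, 4, 1, 6, 2
d = r₁ − r₂: 3, 0, 0, 0, -3, 0
d²: 9, 0, 0, 0, 9, 0; Σd² = 18
ρ = 1 − 6·18/(6·35) = 1 − 108/210 = 0.486

0.486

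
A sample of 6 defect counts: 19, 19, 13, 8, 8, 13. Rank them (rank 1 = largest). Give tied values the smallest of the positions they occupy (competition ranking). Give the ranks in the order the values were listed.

Sorted (descending): 19, 19, 13, 13, 8, 8
The 2 values of 19 occupy positions 1–2 → each gets rank 1.
The 2 values of 13 occupy positions 3–4 → each gets rank 3.
The 2 values of 8 occupy positions 5–6 → each gets rank 5.

1, 1, 3, 5, 5, 3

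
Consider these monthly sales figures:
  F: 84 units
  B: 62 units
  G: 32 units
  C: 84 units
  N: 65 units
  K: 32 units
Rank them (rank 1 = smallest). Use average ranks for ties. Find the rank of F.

5.5

Sorted (ascending): 32, 32, 62, 65, 84, 84
The 2 values of 32 occupy positions 1–2 → average rank (1+2)/2 = 1.5.
The 2 values of 84 occupy positions 5–6 → average rank (5+6)/2 = 5.5.
F has value 84 units → rank 5.5.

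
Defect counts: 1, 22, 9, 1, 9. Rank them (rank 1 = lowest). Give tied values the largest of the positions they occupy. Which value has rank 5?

22

Sorted (ascending): 1, 1, 9, 9, 22
The 2 values of 1 occupy positions 1–2 → each gets rank 2.
The 2 values of 9 occupy positions 3–4 → each gets rank 4.
Rank 5 → value 22.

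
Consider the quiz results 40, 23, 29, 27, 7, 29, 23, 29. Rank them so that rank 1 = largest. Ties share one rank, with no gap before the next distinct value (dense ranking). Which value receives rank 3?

Sorted (descending): 40, 29, 29, 29, 27, 23, 23, 7
The 3 values of 29 share dense rank 2.
The 2 values of 23 share dense rank 4.
Remaining distinct values take the next consecutive integers.
Rank 3 → value 27.

27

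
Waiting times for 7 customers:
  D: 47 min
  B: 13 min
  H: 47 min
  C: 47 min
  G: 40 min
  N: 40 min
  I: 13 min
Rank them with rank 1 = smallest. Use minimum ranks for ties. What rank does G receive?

3

Sorted (ascending): 13, 13, 40, 40, 47, 47, 47
The 2 values of 13 occupy positions 1–2 → each gets rank 1.
The 2 values of 40 occupy positions 3–4 → each gets rank 3.
The 3 values of 47 occupy positions 5–7 → each gets rank 5.
G has value 40 min → rank 3.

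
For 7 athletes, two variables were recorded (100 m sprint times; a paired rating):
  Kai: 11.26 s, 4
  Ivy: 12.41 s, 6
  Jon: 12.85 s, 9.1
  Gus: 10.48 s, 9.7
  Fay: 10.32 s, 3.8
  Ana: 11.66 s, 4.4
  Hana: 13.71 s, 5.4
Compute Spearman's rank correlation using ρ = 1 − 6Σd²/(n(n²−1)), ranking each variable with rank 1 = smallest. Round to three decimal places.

0.357

Ranks of variable 1: 3, 5, 6, 2, 1, 4, 7
Ranks of variable 2: 2, 5, 6, 7, 1, 3, 4
d = r₁ − r₂: 1, 0, 0, -5, 0, 1, 3
d²: 1, 0, 0, 25, 0, 1, 9; Σd² = 36
ρ = 1 − 6·36/(7·48) = 1 − 216/336 = 0.357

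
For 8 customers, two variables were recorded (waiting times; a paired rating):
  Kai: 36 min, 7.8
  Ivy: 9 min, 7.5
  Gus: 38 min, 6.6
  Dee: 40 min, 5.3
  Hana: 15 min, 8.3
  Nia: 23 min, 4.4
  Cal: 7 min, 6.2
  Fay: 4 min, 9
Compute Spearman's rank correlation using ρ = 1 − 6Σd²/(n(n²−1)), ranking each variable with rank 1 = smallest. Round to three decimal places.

Ranks of variable 1: 6, 3, 7, 8, 4, 5, 2, 1
Ranks of variable 2: 6, 5, 4, 2, 7, 1, 3, 8
d = r₁ − r₂: 0, -2, 3, 6, -3, 4, -1, -7
d²: 0, 4, 9, 36, 9, 16, 1, 49; Σd² = 124
ρ = 1 − 6·124/(8·63) = 1 − 744/504 = -0.476

-0.476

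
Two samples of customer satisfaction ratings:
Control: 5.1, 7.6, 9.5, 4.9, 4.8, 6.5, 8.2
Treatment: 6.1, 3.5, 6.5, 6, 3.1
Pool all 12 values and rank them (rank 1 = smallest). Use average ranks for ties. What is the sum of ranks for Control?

Sorted (ascending): 3.1, 3.5, 4.8, 4.9, 5.1, 6, 6.1, 6.5, 6.5, 7.6, 8.2, 9.5
The 2 values of 6.5 occupy positions 8–9 → average rank (8+9)/2 = 8.5.
Control values → pooled ranks: 5.1→5, 7.6→10, 9.5→12, 4.9→4, 4.8→3, 6.5→8.5, 8.2→11
Rank sum = 5 + 10 + 12 + 4 + 3 + 8.5 + 11 = 53.5

53.5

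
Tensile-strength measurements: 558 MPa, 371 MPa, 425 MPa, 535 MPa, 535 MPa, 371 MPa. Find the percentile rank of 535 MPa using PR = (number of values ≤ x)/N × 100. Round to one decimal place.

83.3

N = 6.
Strictly below 535: 3. Equal to 535: 2.
PR = 5/6 × 100 = 83.3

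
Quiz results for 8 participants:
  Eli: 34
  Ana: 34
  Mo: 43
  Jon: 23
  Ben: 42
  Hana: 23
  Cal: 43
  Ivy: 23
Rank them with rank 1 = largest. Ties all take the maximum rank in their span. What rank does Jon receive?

Sorted (descending): 43, 43, 42, 34, 34, 23, 23, 23
The 2 values of 43 occupy positions 1–2 → each gets rank 2.
The 2 values of 34 occupy positions 4–5 → each gets rank 5.
The 3 values of 23 occupy positions 6–8 → each gets rank 8.
Jon has value 23 → rank 8.

8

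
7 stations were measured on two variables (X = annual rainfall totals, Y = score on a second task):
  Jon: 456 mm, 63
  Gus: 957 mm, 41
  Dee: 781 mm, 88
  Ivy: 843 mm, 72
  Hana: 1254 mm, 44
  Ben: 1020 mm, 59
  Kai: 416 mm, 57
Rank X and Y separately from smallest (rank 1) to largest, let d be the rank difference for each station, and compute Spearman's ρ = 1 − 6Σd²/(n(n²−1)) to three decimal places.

Ranks of variable 1: 2, 5, 3, 4, 7, 6, 1
Ranks of variable 2: 5, 1, 7, 6, 2, 4, 3
d = r₁ − r₂: -3, 4, -4, -2, 5, 2, -2
d²: 9, 16, 16, 4, 25, 4, 4; Σd² = 78
ρ = 1 − 6·78/(7·48) = 1 − 468/336 = -0.393

-0.393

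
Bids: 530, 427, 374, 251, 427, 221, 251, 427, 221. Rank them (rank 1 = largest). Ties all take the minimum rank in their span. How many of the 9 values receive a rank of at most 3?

4

Sorted (descending): 530, 427, 427, 427, 374, 251, 251, 221, 221
The 3 values of 427 occupy positions 2–4 → each gets rank 2.
The 2 values of 251 occupy positions 6–7 → each gets rank 6.
The 2 values of 221 occupy positions 8–9 → each gets rank 8.
Ranks ≤ 3: {1, 2, 2, 2} → 4 values.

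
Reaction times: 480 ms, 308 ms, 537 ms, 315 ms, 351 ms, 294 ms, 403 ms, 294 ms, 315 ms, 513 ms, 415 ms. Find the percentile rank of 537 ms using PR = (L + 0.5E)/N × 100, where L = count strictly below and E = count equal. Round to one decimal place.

N = 11.
Strictly below 537: 10. Equal to 537: 1.
PR = (10 + 0.5·1)/11 × 100 = 95.5

95.5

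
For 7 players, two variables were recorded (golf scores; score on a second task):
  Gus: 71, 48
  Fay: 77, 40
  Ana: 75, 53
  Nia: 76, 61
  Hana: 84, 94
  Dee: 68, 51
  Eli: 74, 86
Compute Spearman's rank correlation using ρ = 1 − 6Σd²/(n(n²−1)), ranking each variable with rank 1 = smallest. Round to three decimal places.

0.321

Ranks of variable 1: 2, 6, 4, 5, 7, 1, 3
Ranks of variable 2: 2, 1, 4, 5, 7, 3, 6
d = r₁ − r₂: 0, 5, 0, 0, 0, -2, -3
d²: 0, 25, 0, 0, 0, 4, 9; Σd² = 38
ρ = 1 − 6·38/(7·48) = 1 − 228/336 = 0.321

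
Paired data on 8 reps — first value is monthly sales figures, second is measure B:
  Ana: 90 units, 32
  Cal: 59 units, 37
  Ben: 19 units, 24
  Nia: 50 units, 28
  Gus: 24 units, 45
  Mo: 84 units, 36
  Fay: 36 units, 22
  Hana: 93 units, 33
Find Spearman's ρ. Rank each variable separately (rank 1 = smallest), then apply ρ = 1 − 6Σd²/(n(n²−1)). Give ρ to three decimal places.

Ranks of variable 1: 7, 5, 1, 4, 2, 6, 3, 8
Ranks of variable 2: 4, 7, 2, 3, 8, 6, 1, 5
d = r₁ − r₂: 3, -2, -1, 1, -6, 0, 2, 3
d²: 9, 4, 1, 1, 36, 0, 4, 9; Σd² = 64
ρ = 1 − 6·64/(8·63) = 1 − 384/504 = 0.238

0.238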